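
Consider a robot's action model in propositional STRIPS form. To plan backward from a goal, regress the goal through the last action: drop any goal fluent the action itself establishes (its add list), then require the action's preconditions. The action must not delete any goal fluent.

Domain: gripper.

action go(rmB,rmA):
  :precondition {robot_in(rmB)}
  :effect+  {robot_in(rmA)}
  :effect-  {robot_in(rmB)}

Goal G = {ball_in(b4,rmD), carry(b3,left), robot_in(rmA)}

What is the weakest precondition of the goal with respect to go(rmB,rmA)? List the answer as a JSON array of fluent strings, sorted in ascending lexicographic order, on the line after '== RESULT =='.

Regress:
  G ∩ del = {}  (empty — regression defined)
  G \ add = {ball_in(b4,rmD), carry(b3,left), robot_in(rmA)} \ {robot_in(rmA)} = {ball_in(b4,rmD), carry(b3,left)}
  ∪ pre   = {ball_in(b4,rmD), carry(b3,left)} ∪ {robot_in(rmB)}
          = {ball_in(b4,rmD), carry(b3,left), robot_in(rmB)}

== RESULT ==
["ball_in(b4,rmD)", "carry(b3,left)", "robot_in(rmB)"]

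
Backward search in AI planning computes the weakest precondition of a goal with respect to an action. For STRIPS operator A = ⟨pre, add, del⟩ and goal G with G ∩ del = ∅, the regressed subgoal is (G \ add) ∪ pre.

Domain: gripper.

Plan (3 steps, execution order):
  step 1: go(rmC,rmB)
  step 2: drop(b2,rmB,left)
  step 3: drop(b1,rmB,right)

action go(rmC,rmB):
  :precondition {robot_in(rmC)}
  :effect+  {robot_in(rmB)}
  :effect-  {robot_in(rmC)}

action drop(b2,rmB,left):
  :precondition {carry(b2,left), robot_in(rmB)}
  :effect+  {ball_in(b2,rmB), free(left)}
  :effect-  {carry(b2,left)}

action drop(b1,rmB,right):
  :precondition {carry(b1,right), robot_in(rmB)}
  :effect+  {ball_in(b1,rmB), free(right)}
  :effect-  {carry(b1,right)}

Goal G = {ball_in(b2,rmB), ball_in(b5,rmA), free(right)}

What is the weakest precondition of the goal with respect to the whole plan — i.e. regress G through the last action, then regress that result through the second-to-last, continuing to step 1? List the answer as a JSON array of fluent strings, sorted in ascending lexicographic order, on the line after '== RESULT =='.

Work backward from the goal:
  through step 3 (drop(b1,rmB,right)): drop {free(right)}, keep {ball_in(b2,rmB), ball_in(b5,rmA)}, require {carry(b1,right), robot_in(rmB)}
    → {ball_in(b2,rmB), ball_in(b5,rmA), carry(b1,right), robot_in(rmB)}
  through step 2 (drop(b2,rmB,left)): drop {ball_in(b2,rmB)}, keep {ball_in(b5,rmA), carry(b1,right), robot_in(rmB)}, require {carry(b2,left), robot_in(rmB)}
    → {ball_in(b5,rmA), carry(b1,right), carry(b2,left), robot_in(rmB)}
  through step 1 (go(rmC,rmB)): drop {robot_in(rmB)}, keep {ball_in(b5,rmA), carry(b1,right), carry(b2,left)}, require {robot_in(rmC)}
    → {ball_in(b5,rmA), carry(b1,right), carry(b2,left), robot_in(rmC)}

== RESULT ==
["ball_in(b5,rmA)", "carry(b1,right)", "carry(b2,left)", "robot_in(rmC)"]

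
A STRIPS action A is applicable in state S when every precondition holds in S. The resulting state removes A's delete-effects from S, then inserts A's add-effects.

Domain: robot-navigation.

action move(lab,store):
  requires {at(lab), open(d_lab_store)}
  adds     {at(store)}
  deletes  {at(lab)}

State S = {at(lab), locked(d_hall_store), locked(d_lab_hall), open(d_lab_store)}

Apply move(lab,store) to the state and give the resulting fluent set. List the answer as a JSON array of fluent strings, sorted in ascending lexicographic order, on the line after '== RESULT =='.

Progress:
  pre ⊆ S: {at(lab), open(d_lab_store)} ⊆ S  — applicable
  S \ del = {locked(d_hall_store), locked(d_lab_hall), open(d_lab_store)}
  ∪ add   = {at(store), locked(d_hall_store), locked(d_lab_hall), open(d_lab_store)}

== RESULT ==
["at(store)", "locked(d_hall_store)", "locked(d_lab_hall)", "open(d_lab_store)"]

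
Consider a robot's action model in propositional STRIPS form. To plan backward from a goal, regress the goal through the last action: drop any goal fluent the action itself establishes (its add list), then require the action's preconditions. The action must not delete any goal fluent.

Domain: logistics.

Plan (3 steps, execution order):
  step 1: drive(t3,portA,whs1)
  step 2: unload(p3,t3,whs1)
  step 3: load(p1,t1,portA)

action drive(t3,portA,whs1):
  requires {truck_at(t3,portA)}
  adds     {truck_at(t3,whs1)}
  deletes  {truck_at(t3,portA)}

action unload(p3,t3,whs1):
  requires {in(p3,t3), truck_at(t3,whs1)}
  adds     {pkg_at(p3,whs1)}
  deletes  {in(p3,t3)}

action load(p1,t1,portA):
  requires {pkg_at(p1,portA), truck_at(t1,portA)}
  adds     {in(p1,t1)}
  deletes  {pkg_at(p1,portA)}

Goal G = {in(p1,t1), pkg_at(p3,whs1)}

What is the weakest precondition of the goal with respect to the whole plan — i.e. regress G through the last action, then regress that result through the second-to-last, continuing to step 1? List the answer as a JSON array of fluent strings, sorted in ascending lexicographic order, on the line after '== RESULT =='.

Regress step by step:
  through step 3 (load(p1,t1,portA)): drop {in(p1,t1)}, keep {pkg_at(p3,whs1)}, require {pkg_at(p1,portA), truck_at(t1,portA)}
    → {pkg_at(p1,portA), pkg_at(p3,whs1), truck_at(t1,portA)}
  through step 2 (unload(p3,t3,whs1)): drop {pkg_at(p3,whs1)}, keep {pkg_at(p1,portA), truck_at(t1,portA)}, require {in(p3,t3), truck_at(t3,whs1)}
    → {in(p3,t3), pkg_at(p1,portA), truck_at(t1,portA), truck_at(t3,whs1)}
  through step 1 (drive(t3,portA,whs1)): drop {truck_at(t3,whs1)}, keep {in(p3,t3), pkg_at(p1,portA), truck_at(t1,portA)}, require {truck_at(t3,portA)}
    → {in(p3,t3), pkg_at(p1,portA), truck_at(t1,portA), truck_at(t3,portA)}

== RESULT ==
["in(p3,t3)", "pkg_at(p1,portA)", "truck_at(t1,portA)", "truck_at(t3,portA)"]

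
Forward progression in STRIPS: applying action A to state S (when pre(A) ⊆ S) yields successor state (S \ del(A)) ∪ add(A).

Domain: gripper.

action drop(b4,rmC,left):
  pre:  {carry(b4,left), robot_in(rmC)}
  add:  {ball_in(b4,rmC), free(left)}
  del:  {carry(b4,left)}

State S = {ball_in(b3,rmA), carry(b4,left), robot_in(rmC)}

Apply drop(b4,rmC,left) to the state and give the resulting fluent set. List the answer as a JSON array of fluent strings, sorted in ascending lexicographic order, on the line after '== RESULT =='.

Progress:
  pre ⊆ S: {carry(b4,left), robot_in(rmC)} ⊆ S  — applicable
  S \ del = {ball_in(b3,rmA), robot_in(rmC)}
  ∪ add   = {ball_in(b3,rmA), ball_in(b4,rmC), free(left), robot_in(rmC)}

== RESULT ==
["ball_in(b3,rmA)", "ball_in(b4,rmC)", "free(left)", "robot_in(rmC)"]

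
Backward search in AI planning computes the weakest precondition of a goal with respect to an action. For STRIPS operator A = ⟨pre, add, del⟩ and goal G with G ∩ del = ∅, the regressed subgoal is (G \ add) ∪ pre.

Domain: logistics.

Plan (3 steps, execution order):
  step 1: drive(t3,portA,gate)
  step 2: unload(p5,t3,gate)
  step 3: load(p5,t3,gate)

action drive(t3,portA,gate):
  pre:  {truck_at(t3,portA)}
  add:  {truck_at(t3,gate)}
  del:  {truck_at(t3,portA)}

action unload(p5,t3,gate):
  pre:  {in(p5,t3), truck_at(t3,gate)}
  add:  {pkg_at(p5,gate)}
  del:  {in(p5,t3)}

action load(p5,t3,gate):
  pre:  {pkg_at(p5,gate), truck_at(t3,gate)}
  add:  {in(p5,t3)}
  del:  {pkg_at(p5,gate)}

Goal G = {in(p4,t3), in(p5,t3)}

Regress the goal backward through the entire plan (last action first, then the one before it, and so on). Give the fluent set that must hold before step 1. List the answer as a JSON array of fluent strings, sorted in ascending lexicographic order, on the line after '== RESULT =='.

Work backward from the goal:
  through step 3 (load(p5,t3,gate)): drop {in(p5,t3)}, keep {in(p4,t3)}, require {pkg_at(p5,gate), truck_at(t3,gate)}
    → {in(p4,t3), pkg_at(p5,gate), truck_at(t3,gate)}
  through step 2 (unload(p5,t3,gate)): drop {pkg_at(p5,gate)}, keep {in(p4,t3), truck_at(t3,gate)}, require {in(p5,t3), truck_at(t3,gate)}
    → {in(p4,t3), in(p5,t3), truck_at(t3,gate)}
  through step 1 (drive(t3,portA,gate)): drop {truck_at(t3,gate)}, keep {in(p4,t3), in(p5,t3)}, require {truck_at(t3,portA)}
    → {in(p4,t3), in(p5,t3), truck_at(t3,portA)}

== RESULT ==
["in(p4,t3)", "in(p5,t3)", "truck_at(t3,portA)"]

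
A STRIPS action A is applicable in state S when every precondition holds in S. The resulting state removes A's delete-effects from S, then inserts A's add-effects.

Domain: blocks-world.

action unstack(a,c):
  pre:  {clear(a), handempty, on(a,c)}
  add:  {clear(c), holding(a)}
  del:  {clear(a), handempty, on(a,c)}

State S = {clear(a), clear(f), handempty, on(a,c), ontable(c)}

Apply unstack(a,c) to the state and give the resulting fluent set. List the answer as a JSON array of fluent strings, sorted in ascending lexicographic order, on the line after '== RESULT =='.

Progress:
  pre ⊆ S: {clear(a), handempty, on(a,c)} ⊆ S  — applicable
  S \ del = {clear(f), ontable(c)}
  ∪ add   = {clear(c), clear(f), holding(a), ontable(c)}

== RESULT ==
["clear(c)", "clear(f)", "holding(a)", "ontable(c)"]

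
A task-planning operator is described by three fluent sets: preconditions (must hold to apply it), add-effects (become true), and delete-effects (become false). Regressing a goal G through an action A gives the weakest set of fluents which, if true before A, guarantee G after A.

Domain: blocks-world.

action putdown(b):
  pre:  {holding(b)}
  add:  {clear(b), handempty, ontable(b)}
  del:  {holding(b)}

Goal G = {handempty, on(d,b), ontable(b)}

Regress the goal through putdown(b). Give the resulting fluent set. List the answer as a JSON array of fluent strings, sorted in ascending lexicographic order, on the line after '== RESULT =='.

Compute (G \ add) ∪ pre:
  G ∩ del = {}  (empty — regression defined)
  G \ add = {handempty, on(d,b), ontable(b)} \ {clear(b), handempty, ontable(b)} = {on(d,b)}
  ∪ pre   = {on(d,b)} ∪ {holding(b)}
          = {holding(b), on(d,b)}

== RESULT ==
["holding(b)", "on(d,b)"]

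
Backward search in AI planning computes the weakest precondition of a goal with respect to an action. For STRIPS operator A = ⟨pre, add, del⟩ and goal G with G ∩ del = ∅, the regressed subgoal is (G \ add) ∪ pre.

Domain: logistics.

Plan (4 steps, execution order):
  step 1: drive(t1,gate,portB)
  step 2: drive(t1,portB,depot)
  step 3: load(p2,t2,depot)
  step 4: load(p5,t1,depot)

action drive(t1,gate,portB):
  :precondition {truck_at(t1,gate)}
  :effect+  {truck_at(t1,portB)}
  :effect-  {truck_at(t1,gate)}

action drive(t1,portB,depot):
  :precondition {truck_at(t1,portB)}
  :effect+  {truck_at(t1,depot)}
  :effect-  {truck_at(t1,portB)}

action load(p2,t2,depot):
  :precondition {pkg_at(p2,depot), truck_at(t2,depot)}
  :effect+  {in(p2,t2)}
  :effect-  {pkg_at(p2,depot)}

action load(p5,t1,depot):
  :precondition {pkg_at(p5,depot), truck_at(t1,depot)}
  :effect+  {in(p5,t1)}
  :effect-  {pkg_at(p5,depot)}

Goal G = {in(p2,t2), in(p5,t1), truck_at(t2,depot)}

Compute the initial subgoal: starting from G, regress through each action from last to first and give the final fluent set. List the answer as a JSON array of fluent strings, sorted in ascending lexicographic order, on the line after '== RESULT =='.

Work backward from the goal:
  through step 4 (load(p5,t1,depot)): drop {in(p5,t1)}, keep {in(p2,t2), truck_at(t2,depot)}, require {pkg_at(p5,depot), truck_at(t1,depot)}
    → {in(p2,t2), pkg_at(p5,depot), truck_at(t1,depot), truck_at(t2,depot)}
  through step 3 (load(p2,t2,depot)): drop {in(p2,t2)}, keep {pkg_at(p5,depot), truck_at(t1,depot), truck_at(t2,depot)}, require {pkg_at(p2,depot), truck_at(t2,depot)}
    → {pkg_at(p2,depot), pkg_at(p5,depot), truck_at(t1,depot), truck_at(t2,depot)}
  through step 2 (drive(t1,portB,depot)): drop {truck_at(t1,depot)}, keep {pkg_at(p2,depot), pkg_at(p5,depot), truck_at(t2,depot)}, require {truck_at(t1,portB)}
    → {pkg_at(p2,depot), pkg_at(p5,depot), truck_at(t1,portB), truck_at(t2,depot)}
  through step 1 (drive(t1,gate,portB)): drop {truck_at(t1,portB)}, keep {pkg_at(p2,depot), pkg_at(p5,depot), truck_at(t2,depot)}, require {truck_at(t1,gate)}
    → {pkg_at(p2,depot), pkg_at(p5,depot), truck_at(t1,gate), truck_at(t2,depot)}

== RESULT ==
["pkg_at(p2,depot)", "pkg_at(p5,depot)", "truck_at(t1,gate)", "truck_at(t2,depot)"]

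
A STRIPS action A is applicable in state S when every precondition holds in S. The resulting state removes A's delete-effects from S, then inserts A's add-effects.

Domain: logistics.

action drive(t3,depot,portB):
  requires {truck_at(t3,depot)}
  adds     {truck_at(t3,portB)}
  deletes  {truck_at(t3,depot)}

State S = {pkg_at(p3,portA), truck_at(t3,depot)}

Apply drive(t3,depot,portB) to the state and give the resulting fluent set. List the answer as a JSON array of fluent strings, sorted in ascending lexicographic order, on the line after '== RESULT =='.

Compute (S \ del) ∪ add:
  pre ⊆ S: {truck_at(t3,depot)} ⊆ S  — applicable
  S \ del = {pkg_at(p3,portA)}
  ∪ add   = {pkg_at(p3,portA), truck_at(t3,portB)}

== RESULT ==
["pkg_at(p3,portA)", "truck_at(t3,portB)"]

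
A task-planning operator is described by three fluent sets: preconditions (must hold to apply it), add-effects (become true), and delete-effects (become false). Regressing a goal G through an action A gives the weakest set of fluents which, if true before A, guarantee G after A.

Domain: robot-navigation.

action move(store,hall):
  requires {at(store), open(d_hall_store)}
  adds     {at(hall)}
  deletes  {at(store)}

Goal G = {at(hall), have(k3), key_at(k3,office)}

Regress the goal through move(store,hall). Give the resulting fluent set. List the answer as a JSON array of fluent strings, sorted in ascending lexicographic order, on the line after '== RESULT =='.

Regress:
  G ∩ del = {}  (empty — regression defined)
  G \ add = {at(hall), have(k3), key_at(k3,office)} \ {at(hall)} = {have(k3), key_at(k3,office)}
  ∪ pre   = {have(k3), key_at(k3,office)} ∪ {at(store), open(d_hall_store)}
          = {at(store), have(k3), key_at(k3,office), open(d_hall_store)}

== RESULT ==
["at(store)", "have(k3)", "key_at(k3,office)", "open(d_hall_store)"]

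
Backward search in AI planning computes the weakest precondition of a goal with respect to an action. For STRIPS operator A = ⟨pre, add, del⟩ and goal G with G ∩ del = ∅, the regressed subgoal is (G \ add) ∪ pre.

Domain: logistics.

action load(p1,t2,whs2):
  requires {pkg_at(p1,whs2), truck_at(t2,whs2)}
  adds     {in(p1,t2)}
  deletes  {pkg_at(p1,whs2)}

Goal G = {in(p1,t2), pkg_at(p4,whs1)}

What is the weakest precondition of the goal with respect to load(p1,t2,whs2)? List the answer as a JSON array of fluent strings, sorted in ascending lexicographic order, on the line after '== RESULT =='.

Compute (G \ add) ∪ pre:
  G ∩ del = {}  (empty — regression defined)
  G \ add = {in(p1,t2), pkg_at(p4,whs1)} \ {in(p1,t2)} = {pkg_at(p4,whs1)}
  ∪ pre   = {pkg_at(p4,whs1)} ∪ {pkg_at(p1,whs2), truck_at(t2,whs2)}
          = {pkg_at(p1,whs2), pkg_at(p4,whs1), truck_at(t2,whs2)}

== RESULT ==
["pkg_at(p1,whs2)", "pkg_at(p4,whs1)", "truck_at(t2,whs2)"]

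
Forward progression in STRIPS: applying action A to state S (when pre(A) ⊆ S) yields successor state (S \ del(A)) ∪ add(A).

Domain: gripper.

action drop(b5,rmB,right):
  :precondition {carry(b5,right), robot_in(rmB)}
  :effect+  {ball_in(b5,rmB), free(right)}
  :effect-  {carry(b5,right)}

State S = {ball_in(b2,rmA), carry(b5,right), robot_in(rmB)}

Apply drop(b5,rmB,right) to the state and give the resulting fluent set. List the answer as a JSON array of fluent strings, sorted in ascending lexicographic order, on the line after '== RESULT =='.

Progress:
  pre ⊆ S: {carry(b5,right), robot_in(rmB)} ⊆ S  — applicable
  S \ del = {ball_in(b2,rmA), robot_in(rmB)}
  ∪ add   = {ball_in(b2,rmA), ball_in(b5,rmB), free(right), robot_in(rmB)}

== RESULT ==
["ball_in(b2,rmA)", "ball_in(b5,rmB)", "free(right)", "robot_in(rmB)"]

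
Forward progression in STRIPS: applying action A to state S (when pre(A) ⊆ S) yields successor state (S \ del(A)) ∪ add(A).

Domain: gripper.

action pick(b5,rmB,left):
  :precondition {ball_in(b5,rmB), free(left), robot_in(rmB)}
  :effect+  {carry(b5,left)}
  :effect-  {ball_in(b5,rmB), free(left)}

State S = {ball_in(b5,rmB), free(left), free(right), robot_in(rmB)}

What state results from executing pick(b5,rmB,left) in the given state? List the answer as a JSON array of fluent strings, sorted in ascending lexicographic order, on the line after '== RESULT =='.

Compute (S \ del) ∪ add:
  pre ⊆ S: {ball_in(b5,rmB), free(left), robot_in(rmB)} ⊆ S  — applicable
  S \ del = {free(right), robot_in(rmB)}
  ∪ add   = {carry(b5,left), free(right), robot_in(rmB)}

== RESULT ==
["carry(b5,left)", "free(right)", "robot_in(rmB)"]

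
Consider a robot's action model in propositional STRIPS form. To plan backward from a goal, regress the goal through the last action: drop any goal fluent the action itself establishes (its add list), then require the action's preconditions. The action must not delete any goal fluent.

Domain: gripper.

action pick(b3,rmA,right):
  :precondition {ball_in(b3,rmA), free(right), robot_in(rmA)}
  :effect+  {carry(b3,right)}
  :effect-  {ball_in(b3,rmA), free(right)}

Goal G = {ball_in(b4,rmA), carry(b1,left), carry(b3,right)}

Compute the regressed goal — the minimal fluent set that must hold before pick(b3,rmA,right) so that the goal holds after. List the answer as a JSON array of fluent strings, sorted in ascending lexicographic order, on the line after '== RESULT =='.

Regress:
  G ∩ del = {}  (empty — regression defined)
  G \ add = {ball_in(b4,rmA), carry(b1,left), carry(b3,right)} \ {carry(b3,right)} = {ball_in(b4,rmA), carry(b1,left)}
  ∪ pre   = {ball_in(b4,rmA), carry(b1,left)} ∪ {ball_in(b3,rmA), free(right), robot_in(rmA)}
          = {ball_in(b3,rmA), ball_in(b4,rmA), carry(b1,left), free(right), robot_in(rmA)}

== RESULT ==
["ball_in(b3,rmA)", "ball_in(b4,rmA)", "carry(b1,left)", "free(right)", "robot_in(rmA)"]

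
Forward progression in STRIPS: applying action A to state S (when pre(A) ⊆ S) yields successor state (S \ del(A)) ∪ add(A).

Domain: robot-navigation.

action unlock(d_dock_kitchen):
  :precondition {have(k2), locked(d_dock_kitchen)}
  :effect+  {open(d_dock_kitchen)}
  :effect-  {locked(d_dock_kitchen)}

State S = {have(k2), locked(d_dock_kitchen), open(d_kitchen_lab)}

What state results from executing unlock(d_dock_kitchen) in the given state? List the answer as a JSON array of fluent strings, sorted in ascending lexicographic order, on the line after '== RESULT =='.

Compute (S \ del) ∪ add:
  pre ⊆ S: {have(k2), locked(d_dock_kitchen)} ⊆ S  — applicable
  S \ del = {have(k2), open(d_kitchen_lab)}
  ∪ add   = {have(k2), open(d_dock_kitchen), open(d_kitchen_lab)}

== RESULT ==
["have(k2)", "open(d_dock_kitchen)", "open(d_kitchen_lab)"]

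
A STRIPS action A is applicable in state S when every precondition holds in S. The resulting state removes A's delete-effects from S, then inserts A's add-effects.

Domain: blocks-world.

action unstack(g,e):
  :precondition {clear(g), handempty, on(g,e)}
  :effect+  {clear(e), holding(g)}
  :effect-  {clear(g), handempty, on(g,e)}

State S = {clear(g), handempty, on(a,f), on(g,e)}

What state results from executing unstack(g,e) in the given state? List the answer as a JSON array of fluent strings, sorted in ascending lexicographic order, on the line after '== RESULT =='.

Progress:
  pre ⊆ S: {clear(g), handempty, on(g,e)} ⊆ S  — applicable
  S \ del = {on(a,f)}
  ∪ add   = {clear(e), holding(g), on(a,f)}

== RESULT ==
["clear(e)", "holding(g)", "on(a,f)"]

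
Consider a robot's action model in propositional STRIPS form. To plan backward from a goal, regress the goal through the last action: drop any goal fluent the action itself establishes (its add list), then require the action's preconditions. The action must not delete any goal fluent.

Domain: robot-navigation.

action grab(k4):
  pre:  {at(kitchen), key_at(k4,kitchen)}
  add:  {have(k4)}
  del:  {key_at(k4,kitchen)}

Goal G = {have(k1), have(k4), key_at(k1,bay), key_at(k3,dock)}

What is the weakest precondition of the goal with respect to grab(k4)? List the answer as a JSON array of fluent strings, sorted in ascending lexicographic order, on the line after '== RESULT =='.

Compute (G \ add) ∪ pre:
  G ∩ del = {}  (empty — regression defined)
  G \ add = {have(k1), have(k4), key_at(k1,bay), key_at(k3,dock)} \ {have(k4)} = {have(k1), key_at(k1,bay), key_at(k3,dock)}
  ∪ pre   = {have(k1), key_at(k1,bay), key_at(k3,dock)} ∪ {at(kitchen), key_at(k4,kitchen)}
          = {at(kitchen), have(k1), key_at(k1,bay), key_at(k3,dock), key_at(k4,kitchen)}

== RESULT ==
["at(kitchen)", "have(k1)", "key_at(k1,bay)", "key_at(k3,dock)", "key_at(k4,kitchen)"]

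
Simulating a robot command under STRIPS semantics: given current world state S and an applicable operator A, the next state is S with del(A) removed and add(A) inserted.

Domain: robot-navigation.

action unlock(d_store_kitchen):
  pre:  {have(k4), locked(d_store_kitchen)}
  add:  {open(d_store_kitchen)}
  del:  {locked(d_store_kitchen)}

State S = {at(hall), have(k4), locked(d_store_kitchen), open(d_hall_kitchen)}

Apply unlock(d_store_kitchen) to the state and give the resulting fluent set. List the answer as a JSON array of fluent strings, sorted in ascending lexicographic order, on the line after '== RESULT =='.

Progress:
  pre ⊆ S: {have(k4), locked(d_store_kitchen)} ⊆ S  — applicable
  S \ del = {at(hall), have(k4), open(d_hall_kitchen)}
  ∪ add   = {at(hall), have(k4), open(d_hall_kitchen), open(d_store_kitchen)}

== RESULT ==
["at(hall)", "have(k4)", "open(d_hall_kitchen)", "open(d_store_kitchen)"]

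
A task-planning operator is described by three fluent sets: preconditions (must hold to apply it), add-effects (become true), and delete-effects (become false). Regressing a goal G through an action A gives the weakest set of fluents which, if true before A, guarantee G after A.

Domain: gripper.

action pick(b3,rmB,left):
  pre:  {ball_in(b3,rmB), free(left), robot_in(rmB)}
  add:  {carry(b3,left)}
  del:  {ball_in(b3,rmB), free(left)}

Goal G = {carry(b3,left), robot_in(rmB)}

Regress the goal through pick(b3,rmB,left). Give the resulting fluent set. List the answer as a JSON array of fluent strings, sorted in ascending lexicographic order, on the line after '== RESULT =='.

Compute (G \ add) ∪ pre:
  G ∩ del = {}  (empty — regression defined)
  G \ add = {carry(b3,left), robot_in(rmB)} \ {carry(b3,left)} = {robot_in(rmB)}
  ∪ pre   = {robot_in(rmB)} ∪ {ball_in(b3,rmB), free(left), robot_in(rmB)}
          = {ball_in(b3,rmB), free(left), robot_in(rmB)}

== RESULT ==
["ball_in(b3,rmB)", "free(left)", "robot_in(rmB)"]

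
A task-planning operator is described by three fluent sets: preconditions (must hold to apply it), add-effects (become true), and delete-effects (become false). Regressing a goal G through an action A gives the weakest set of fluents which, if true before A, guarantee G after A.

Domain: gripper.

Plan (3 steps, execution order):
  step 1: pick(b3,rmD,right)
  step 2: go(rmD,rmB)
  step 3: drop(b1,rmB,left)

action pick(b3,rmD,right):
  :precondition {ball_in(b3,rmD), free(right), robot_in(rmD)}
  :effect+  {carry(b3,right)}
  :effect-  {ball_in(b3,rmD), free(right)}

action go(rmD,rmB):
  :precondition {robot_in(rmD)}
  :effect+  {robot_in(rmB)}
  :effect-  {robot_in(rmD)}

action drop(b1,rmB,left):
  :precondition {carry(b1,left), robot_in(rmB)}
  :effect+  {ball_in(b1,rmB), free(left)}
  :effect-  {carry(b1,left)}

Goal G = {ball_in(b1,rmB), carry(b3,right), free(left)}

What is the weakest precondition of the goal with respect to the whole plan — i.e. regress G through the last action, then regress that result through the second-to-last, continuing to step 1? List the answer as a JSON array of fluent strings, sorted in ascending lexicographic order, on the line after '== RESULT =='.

Regress step by step:
  through step 3 (drop(b1,rmB,left)): drop {ball_in(b1,rmB), free(left)}, keep {carry(b3,right)}, require {carry(b1,left), robot_in(rmB)}
    → {carry(b1,left), carry(b3,right), robot_in(rmB)}
  through step 2 (go(rmD,rmB)): drop {robot_in(rmB)}, keep {carry(b1,left), carry(b3,right)}, require {robot_in(rmD)}
    → {carry(b1,left), carry(b3,right), robot_in(rmD)}
  through step 1 (pick(b3,rmD,right)): drop {carry(b3,right)}, keep {carry(b1,left), robot_in(rmD)}, require {ball_in(b3,rmD), free(right), robot_in(rmD)}
    → {ball_in(b3,rmD), carry(b1,left), free(right), robot_in(rmD)}

== RESULT ==
["ball_in(b3,rmD)", "carry(b1,left)", "free(right)", "robot_in(rmD)"]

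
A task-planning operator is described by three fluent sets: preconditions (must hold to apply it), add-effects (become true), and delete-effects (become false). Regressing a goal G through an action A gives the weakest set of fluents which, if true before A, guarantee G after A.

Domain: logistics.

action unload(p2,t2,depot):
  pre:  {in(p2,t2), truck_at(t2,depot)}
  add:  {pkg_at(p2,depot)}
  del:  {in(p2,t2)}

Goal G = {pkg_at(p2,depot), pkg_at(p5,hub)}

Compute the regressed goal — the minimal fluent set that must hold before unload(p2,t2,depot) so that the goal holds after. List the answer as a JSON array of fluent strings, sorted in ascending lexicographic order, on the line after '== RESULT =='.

Compute (G \ add) ∪ pre:
  G ∩ del = {}  (empty — regression defined)
  G \ add = {pkg_at(p2,depot), pkg_at(p5,hub)} \ {pkg_at(p2,depot)} = {pkg_at(p5,hub)}
  ∪ pre   = {pkg_at(p5,hub)} ∪ {in(p2,t2), truck_at(t2,depot)}
          = {in(p2,t2), pkg_at(p5,hub), truck_at(t2,depot)}

== RESULT ==
["in(p2,t2)", "pkg_at(p5,hub)", "truck_at(t2,depot)"]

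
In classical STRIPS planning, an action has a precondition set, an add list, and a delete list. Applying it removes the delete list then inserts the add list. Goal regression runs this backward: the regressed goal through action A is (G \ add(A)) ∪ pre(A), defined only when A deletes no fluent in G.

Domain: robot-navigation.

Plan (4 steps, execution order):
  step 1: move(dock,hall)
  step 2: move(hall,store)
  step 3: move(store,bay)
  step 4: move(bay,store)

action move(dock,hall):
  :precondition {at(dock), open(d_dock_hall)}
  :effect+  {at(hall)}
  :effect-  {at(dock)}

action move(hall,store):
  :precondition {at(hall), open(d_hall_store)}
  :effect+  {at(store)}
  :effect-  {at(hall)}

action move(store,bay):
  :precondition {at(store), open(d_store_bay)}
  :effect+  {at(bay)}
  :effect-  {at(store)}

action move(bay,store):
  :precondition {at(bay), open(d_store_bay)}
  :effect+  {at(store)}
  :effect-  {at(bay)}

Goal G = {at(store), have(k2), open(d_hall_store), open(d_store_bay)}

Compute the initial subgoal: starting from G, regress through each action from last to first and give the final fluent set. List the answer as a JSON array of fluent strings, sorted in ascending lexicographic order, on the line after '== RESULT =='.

Regress step by step:
  through step 4 (move(bay,store)): drop {at(store)}, keep {have(k2), open(d_hall_store), open(d_store_bay)}, require {at(bay), open(d_store_bay)}
    → {at(bay), have(k2), open(d_hall_store), open(d_store_bay)}
  through step 3 (move(store,bay)): drop {at(bay)}, keep {have(k2), open(d_hall_store), open(d_store_bay)}, require {at(store), open(d_store_bay)}
    → {at(store), have(k2), open(d_hall_store), open(d_store_bay)}
  through step 2 (move(hall,store)): drop {at(store)}, keep {have(k2), open(d_hall_store), open(d_store_bay)}, require {at(hall), open(d_hall_store)}
    → {at(hall), have(k2), open(d_hall_store), open(d_store_bay)}
  through step 1 (move(dock,hall)): drop {at(hall)}, keep {have(k2), open(d_hall_store), open(d_store_bay)}, require {at(dock), open(d_dock_hall)}
    → {at(dock), have(k2), open(d_dock_hall), open(d_hall_store), open(d_store_bay)}

== RESULT ==
["at(dock)", "have(k2)", "open(d_dock_hall)", "open(d_hall_store)", "open(d_store_bay)"]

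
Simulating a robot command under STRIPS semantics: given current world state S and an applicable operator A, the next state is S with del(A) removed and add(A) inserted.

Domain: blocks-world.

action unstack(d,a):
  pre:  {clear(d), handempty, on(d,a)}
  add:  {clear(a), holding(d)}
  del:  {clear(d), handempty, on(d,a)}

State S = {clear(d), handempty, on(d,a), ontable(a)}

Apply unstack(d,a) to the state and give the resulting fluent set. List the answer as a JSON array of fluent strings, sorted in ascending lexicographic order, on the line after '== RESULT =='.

Progress:
  pre ⊆ S: {clear(d), handempty, on(d,a)} ⊆ S  — applicable
  S \ del = {ontable(a)}
  ∪ add   = {clear(a), holding(d), ontable(a)}

== RESULT ==
["clear(a)", "holding(d)", "ontable(a)"]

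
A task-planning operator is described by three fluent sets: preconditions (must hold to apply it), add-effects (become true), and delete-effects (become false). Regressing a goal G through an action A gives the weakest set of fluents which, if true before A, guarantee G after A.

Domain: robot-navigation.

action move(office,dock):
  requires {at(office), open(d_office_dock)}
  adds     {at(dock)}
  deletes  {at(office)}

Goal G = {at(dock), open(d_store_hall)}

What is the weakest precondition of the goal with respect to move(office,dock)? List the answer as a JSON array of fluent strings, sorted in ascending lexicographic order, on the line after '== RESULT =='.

Compute (G \ add) ∪ pre:
  G ∩ del = {}  (empty — regression defined)
  G \ add = {at(dock), open(d_store_hall)} \ {at(dock)} = {open(d_store_hall)}
  ∪ pre   = {open(d_store_hall)} ∪ {at(office), open(d_office_dock)}
          = {at(office), open(d_office_dock), open(d_store_hall)}

== RESULT ==
["at(office)", "open(d_office_dock)", "open(d_store_hall)"]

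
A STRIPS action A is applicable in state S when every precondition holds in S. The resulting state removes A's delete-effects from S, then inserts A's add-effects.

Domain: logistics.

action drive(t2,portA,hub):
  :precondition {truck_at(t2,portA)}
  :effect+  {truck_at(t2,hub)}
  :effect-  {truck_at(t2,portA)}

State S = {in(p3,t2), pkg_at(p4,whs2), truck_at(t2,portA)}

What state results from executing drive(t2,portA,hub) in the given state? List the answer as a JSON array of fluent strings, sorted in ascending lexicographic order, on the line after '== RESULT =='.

Progress:
  pre ⊆ S: {truck_at(t2,portA)} ⊆ S  — applicable
  S \ del = {in(p3,t2), pkg_at(p4,whs2)}
  ∪ add   = {in(p3,t2), pkg_at(p4,whs2), truck_at(t2,hub)}

== RESULT ==
["in(p3,t2)", "pkg_at(p4,whs2)", "truck_at(t2,hub)"]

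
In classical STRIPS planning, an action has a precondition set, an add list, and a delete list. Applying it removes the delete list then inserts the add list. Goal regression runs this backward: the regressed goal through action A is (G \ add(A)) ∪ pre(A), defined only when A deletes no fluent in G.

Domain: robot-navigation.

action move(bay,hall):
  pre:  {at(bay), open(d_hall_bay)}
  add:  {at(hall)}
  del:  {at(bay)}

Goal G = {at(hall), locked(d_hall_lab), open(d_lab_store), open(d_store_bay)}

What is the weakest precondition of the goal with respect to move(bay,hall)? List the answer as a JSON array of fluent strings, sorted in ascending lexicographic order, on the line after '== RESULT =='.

Regress:
  G ∩ del = {}  (empty — regression defined)
  G \ add = {at(hall), locked(d_hall_lab), open(d_lab_store), open(d_store_bay)} \ {at(hall)} = {locked(d_hall_lab), open(d_lab_store), open(d_store_bay)}
  ∪ pre   = {locked(d_hall_lab), open(d_lab_store), open(d_store_bay)} ∪ {at(bay), open(d_hall_bay)}
          = {at(bay), locked(d_hall_lab), open(d_hall_bay), open(d_lab_store), open(d_store_bay)}

== RESULT ==
["at(bay)", "locked(d_hall_lab)", "open(d_hall_bay)", "open(d_lab_store)", "open(d_store_bay)"]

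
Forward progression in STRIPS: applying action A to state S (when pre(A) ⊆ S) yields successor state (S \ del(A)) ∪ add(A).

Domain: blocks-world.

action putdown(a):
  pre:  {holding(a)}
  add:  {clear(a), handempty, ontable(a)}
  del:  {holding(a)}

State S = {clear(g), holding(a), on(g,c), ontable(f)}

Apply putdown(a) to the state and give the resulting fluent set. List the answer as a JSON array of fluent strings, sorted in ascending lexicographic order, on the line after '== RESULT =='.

Compute (S \ del) ∪ add:
  pre ⊆ S: {holding(a)} ⊆ S  — applicable
  S \ del = {clear(g), on(g,c), ontable(f)}
  ∪ add   = {clear(a), clear(g), handempty, on(g,c), ontable(a), ontable(f)}

== RESULT ==
["clear(a)", "clear(g)", "handempty", "on(g,c)", "ontable(a)", "ontable(f)"]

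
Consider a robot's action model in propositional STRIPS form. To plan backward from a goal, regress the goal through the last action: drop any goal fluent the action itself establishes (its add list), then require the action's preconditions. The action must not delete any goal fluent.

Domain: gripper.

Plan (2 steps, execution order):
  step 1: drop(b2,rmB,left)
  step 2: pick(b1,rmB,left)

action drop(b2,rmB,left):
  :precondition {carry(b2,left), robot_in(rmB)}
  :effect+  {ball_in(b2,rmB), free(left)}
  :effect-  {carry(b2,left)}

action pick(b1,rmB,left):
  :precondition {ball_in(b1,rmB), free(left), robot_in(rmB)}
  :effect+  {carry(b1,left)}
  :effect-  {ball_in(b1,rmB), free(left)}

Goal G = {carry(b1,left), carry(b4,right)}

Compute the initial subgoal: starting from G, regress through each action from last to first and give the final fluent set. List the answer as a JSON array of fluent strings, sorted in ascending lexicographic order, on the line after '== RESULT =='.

Work backward from the goal:
  through step 2 (pick(b1,rmB,left)): drop {carry(b1,left)}, keep {carry(b4,right)}, require {ball_in(b1,rmB), free(left), robot_in(rmB)}
    → {ball_in(b1,rmB), carry(b4,right), free(left), robot_in(rmB)}
  through step 1 (drop(b2,rmB,left)): drop {free(left)}, keep {ball_in(b1,rmB), carry(b4,right), robot_in(rmB)}, require {carry(b2,left), robot_in(rmB)}
    → {ball_in(b1,rmB), carry(b2,left), carry(b4,right), robot_in(rmB)}

== RESULT ==
["ball_in(b1,rmB)", "carry(b2,left)", "carry(b4,right)", "robot_in(rmB)"]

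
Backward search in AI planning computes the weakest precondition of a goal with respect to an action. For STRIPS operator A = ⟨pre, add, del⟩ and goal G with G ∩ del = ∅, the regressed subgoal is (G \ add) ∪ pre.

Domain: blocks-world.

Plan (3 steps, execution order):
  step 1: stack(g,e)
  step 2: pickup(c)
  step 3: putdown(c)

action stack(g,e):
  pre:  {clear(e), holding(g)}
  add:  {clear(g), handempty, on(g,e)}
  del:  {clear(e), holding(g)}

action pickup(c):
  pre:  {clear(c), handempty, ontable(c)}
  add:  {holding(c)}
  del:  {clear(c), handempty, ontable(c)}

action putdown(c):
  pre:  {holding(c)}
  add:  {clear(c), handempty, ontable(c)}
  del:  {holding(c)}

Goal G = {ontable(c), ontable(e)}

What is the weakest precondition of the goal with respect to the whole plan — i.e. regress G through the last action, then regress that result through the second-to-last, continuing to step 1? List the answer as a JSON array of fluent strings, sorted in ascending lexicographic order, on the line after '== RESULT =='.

Work backward from the goal:
  through step 3 (putdown(c)): drop {ontable(c)}, keep {ontable(e)}, require {holding(c)}
    → {holding(c), ontable(e)}
  through step 2 (pickup(c)): drop {holding(c)}, keep {ontable(e)}, require {clear(c), handempty, ontable(c)}
    → {clear(c), handempty, ontable(c), ontable(e)}
  through step 1 (stack(g,e)): drop {handempty}, keep {clear(c), ontable(c), ontable(e)}, require {clear(e), holding(g)}
    → {clear(c), clear(e), holding(g), ontable(c), ontable(e)}

== RESULT ==
["clear(c)", "clear(e)", "holding(g)", "ontable(c)", "ontable(e)"]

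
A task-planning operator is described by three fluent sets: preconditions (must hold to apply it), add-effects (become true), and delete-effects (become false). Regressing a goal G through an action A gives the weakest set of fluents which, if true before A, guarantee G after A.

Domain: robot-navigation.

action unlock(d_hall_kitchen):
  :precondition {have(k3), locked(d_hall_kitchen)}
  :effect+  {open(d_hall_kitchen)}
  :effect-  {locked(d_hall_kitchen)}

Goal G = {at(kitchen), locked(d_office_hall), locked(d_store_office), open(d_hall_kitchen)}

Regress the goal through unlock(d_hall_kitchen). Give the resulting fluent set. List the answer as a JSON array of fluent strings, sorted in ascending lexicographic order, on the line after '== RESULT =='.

Regress:
  G ∩ del = {}  (empty — regression defined)
  G \ add = {at(kitchen), locked(d_office_hall), locked(d_store_office), open(d_hall_kitchen)} \ {open(d_hall_kitchen)} = {at(kitchen), locked(d_office_hall), locked(d_store_office)}
  ∪ pre   = {at(kitchen), locked(d_office_hall), locked(d_store_office)} ∪ {have(k3), locked(d_hall_kitchen)}
          = {at(kitchen), have(k3), locked(d_hall_kitchen), locked(d_office_hall), locked(d_store_office)}

== RESULT ==
["at(kitchen)", "have(k3)", "locked(d_hall_kitchen)", "locked(d_office_hall)", "locked(d_store_office)"]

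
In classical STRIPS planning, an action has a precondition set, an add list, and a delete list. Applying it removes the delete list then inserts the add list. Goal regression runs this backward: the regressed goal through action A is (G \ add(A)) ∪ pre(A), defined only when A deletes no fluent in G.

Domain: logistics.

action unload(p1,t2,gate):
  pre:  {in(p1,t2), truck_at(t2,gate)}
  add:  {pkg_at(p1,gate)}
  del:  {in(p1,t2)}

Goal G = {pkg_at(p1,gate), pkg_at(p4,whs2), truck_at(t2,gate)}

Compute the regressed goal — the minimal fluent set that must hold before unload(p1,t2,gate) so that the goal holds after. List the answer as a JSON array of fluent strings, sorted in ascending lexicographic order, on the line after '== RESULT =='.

Compute (G \ add) ∪ pre:
  G ∩ del = {}  (empty — regression defined)
  G \ add = {pkg_at(p1,gate), pkg_at(p4,whs2), truck_at(t2,gate)} \ {pkg_at(p1,gate)} = {pkg_at(p4,whs2), truck_at(t2,gate)}
  ∪ pre   = {pkg_at(p4,whs2), truck_at(t2,gate)} ∪ {in(p1,t2), truck_at(t2,gate)}
          = {in(p1,t2), pkg_at(p4,whs2), truck_at(t2,gate)}

== RESULT ==
["in(p1,t2)", "pkg_at(p4,whs2)", "truck_at(t2,gate)"]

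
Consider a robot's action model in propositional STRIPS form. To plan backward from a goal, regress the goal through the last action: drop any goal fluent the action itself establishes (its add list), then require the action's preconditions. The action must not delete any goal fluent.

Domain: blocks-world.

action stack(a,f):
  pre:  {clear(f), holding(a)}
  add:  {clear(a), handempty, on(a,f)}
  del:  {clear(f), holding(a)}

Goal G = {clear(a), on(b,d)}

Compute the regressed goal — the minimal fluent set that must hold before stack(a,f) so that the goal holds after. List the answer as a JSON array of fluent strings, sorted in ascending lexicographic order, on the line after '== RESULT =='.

Compute (G \ add) ∪ pre:
  G ∩ del = {}  (empty — regression defined)
  G \ add = {clear(a), on(b,d)} \ {clear(a), handempty, on(a,f)} = {on(b,d)}
  ∪ pre   = {on(b,d)} ∪ {clear(f), holding(a)}
          = {clear(f), holding(a), on(b,d)}

== RESULT ==
["clear(f)", "holding(a)", "on(b,d)"]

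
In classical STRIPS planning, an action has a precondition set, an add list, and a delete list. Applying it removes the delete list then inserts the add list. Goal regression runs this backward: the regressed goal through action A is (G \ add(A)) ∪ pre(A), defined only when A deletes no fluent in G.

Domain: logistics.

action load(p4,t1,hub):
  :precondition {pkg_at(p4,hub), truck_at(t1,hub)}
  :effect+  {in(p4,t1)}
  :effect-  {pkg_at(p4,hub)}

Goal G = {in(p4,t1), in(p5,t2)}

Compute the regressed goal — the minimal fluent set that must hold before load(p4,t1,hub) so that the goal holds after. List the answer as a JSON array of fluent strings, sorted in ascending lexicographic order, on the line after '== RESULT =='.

Compute (G \ add) ∪ pre:
  G ∩ del = {}  (empty — regression defined)
  G \ add = {in(p4,t1), in(p5,t2)} \ {in(p4,t1)} = {in(p5,t2)}
  ∪ pre   = {in(p5,t2)} ∪ {pkg_at(p4,hub), truck_at(t1,hub)}
          = {in(p5,t2), pkg_at(p4,hub), truck_at(t1,hub)}

== RESULT ==
["in(p5,t2)", "pkg_at(p4,hub)", "truck_at(t1,hub)"]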